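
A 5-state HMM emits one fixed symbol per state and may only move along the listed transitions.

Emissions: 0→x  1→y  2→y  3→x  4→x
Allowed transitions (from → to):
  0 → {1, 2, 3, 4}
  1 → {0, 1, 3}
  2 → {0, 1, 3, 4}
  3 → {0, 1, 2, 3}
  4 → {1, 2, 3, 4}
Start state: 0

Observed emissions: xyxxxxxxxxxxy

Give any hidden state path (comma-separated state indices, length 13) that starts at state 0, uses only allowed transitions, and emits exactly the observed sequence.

  [0] x  {0,3,4}  => 0  start
  [1] y  {1,2}  => 1  0->1 ok
  [2] x  {0,3,4}  => 3  1->3 ok
  [3] x  {0,3,4}  => 0  3->0 ok
  [4] x  {0,3,4}  => 4  0->4 ok
  [5] x  {0,3,4}  => 3  4->3 ok
  [6] x  {0,3,4}  => 0  3->0 ok
  [7] x  {0,3,4}  => 3  0->3 ok
  [8] x  {0,3,4}  => 3  3->3 ok
  [9] x  {0,3,4}  => 0  3->0 ok
  [10] x  {0,3,4}  => 4  0->4 ok
  [11] x  {0,3,4}  => 3  4->3 ok
  [12] y  {1,2}  => 1  3->1 ok

0,1,3,0,4,3,0,3,3,0,4,3,1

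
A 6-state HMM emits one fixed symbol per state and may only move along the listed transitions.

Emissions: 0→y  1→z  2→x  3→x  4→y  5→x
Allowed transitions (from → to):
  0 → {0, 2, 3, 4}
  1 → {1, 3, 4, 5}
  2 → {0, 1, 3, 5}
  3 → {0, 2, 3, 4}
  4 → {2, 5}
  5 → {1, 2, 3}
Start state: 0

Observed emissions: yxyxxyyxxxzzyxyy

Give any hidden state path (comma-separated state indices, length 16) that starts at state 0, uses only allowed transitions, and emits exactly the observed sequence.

  0: obs=y cand={0,4} pick 0 [start]
  1: obs=x cand={2,3,5} pick 2 [0->2 ok]
  2: obs=y cand={0,4} pick 0 [2->0 ok]
  3: obs=x cand={2,3,5} pick 3 [0->3 ok]
  4: obs=x cand={2,3,5} pick 3 [3->3 ok]
  5: obs=y cand={0,4} pick 0 [3->0 ok]
  6: obs=y cand={0,4} pick 4 [0->4 ok]
  7: obs=x cand={2,3,5} pick 5 [4->5 ok]
  8: obs=x cand={2,3,5} pick 2 [5->2 ok]
  9: obs=x cand={2,3,5} pick 5 [2->5 ok]
  10: obs=z cand={1} pick 1 [5->1 ok]
  11: obs=z cand={1} pick 1 [1->1 ok]
  12: obs=y cand={0,4} pick 4 [1->4 ok]
  13: obs=x cand={2,3,5} pick 2 [4->2 ok]
  14: obs=y cand={0,4} pick 0 [2->0 ok]
  15: obs=y cand={0,4} pick 4 [0->4 ok]

0,2,0,3,3,0,4,5,2,5,1,1,4,2,0,4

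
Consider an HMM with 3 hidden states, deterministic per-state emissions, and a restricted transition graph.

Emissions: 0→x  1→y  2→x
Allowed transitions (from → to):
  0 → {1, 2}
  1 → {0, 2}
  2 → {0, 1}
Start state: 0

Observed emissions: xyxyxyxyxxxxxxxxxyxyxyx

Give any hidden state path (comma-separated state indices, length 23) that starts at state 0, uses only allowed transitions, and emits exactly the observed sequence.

0,1,0,1,2,1,0,1,2,0,2,0,2,0,2,0,2,1,0,1,0,1,2

  [0] x  {0,2}  => 0  start
  [1] y  {1}  => 1  0->1 ok
  [2] x  {0,2}  => 0  1->0 ok
  [3] y  {1}  => 1  0->1 ok
  [4] x  {0,2}  => 2  1->2 ok
  [5] y  {1}  => 1  2->1 ok
  [6] x  {0,2}  => 0  1->0 ok
  [7] y  {1}  => 1  0->1 ok
  [8] x  {0,2}  => 2  1->2 ok
  [9] x  {0,2}  => 0  2->0 ok
  [10] x  {0,2}  => 2  0->2 ok
  [11] x  {0,2}  => 0  2->0 ok
  [12] x  {0,2}  => 2  0->2 ok
  [13] x  {0,2}  => 0  2->0 ok
  [14] x  {0,2}  => 2  0->2 ok
  [15] x  {0,2}  => 0  2->0 ok
  [16] x  {0,2}  => 2  0->2 ok
  [17] y  {1}  => 1  2->1 ok
  [18] x  {0,2}  => 0  1->0 ok
  [19] y  {1}  => 1  0->1 ok
  [20] x  {0,2}  => 0  1->0 ok
  [21] y  {1}  => 1  0->1 ok
  [22] x  {0,2}  => 2  1->2 ok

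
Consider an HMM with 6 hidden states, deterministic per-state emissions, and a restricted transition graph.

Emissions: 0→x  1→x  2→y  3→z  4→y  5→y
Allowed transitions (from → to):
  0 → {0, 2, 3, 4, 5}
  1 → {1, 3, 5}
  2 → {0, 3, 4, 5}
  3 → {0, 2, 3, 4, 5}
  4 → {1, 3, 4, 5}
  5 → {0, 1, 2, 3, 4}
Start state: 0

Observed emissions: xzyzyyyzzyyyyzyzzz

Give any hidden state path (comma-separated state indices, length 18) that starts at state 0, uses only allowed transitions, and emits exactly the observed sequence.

  [0] x  {0,1}  => 0  start
  [1] z  {3}  => 3  0->3 ok
  [2] y  {2,4,5}  => 5  3->5 ok
  [3] z  {3}  => 3  5->3 ok
  [4] y  {2,4,5}  => 4  3->4 ok
  [5] y  {2,4,5}  => 5  4->5 ok
  [6] y  {2,4,5}  => 2  5->2 ok
  [7] z  {3}  => 3  2->3 ok
  [8] z  {3}  => 3  3->3 ok
  [9] y  {2,4,5}  => 5  3->5 ok
  [10] y  {2,4,5}  => 4  5->4 ok
  [11] y  {2,4,5}  => 4  4->4 ok
  [12] y  {2,4,5}  => 4  4->4 ok
  [13] z  {3}  => 3  4->3 ok
  [14] y  {2,4,5}  => 4  3->4 ok
  [15] z  {3}  => 3  4->3 ok
  [16] z  {3}  => 3  3->3 ok
  [17] z  {3}  => 3  3->3 ok

0,3,5,3,4,5,2,3,3,5,4,4,4,3,4,3,3,3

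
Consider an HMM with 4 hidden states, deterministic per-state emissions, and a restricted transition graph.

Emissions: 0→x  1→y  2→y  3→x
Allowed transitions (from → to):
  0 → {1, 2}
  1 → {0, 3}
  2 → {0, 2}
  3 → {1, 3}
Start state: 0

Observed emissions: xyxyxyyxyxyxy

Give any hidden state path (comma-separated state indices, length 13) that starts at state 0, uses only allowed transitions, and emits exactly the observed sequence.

0,1,0,1,0,2,2,0,1,0,1,3,1

  t0 'x' -> {0,3}, take 0 (start)
  t1 'y' -> {1,2}, take 1 (0->1 ok)
  t2 'x' -> {0,3}, take 0 (1->0 ok)
  t3 'y' -> {1,2}, take 1 (0->1 ok)
  t4 'x' -> {0,3}, take 0 (1->0 ok)
  t5 'y' -> {1,2}, take 2 (0->2 ok)
  t6 'y' -> {1,2}, take 2 (2->2 ok)
  t7 'x' -> {0,3}, take 0 (2->0 ok)
  t8 'y' -> {1,2}, take 1 (0->1 ok)
  t9 'x' -> {0,3}, take 0 (1->0 ok)
  t10 'y' -> {1,2}, take 1 (0->1 ok)
  t11 'x' -> {0,3}, take 3 (1->3 ok)
  t12 'y' -> {1,2}, take 1 (3->1 ok)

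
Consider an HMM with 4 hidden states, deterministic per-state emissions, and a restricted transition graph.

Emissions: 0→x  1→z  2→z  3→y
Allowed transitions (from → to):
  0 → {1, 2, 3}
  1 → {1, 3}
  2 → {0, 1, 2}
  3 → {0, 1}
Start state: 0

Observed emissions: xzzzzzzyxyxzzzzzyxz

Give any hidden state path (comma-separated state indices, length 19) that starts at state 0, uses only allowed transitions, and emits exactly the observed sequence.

  [0] x  {0}  => 0  start
  [1] z  {1,2}  => 2  0->2 ok
  [2] z  {1,2}  => 1  2->1 ok
  [3] z  {1,2}  => 1  1->1 ok
  [4] z  {1,2}  => 1  1->1 ok
  [5] z  {1,2}  => 1  1->1 ok
  [6] z  {1,2}  => 1  1->1 ok
  [7] y  {3}  => 3  1->3 ok
  [8] x  {0}  => 0  3->0 ok
  [9] y  {3}  => 3  0->3 ok
  [10] x  {0}  => 0  3->0 ok
  [11] z  {1,2}  => 2  0->2 ok
  [12] z  {1,2}  => 2  2->2 ok
  [13] z  {1,2}  => 2  2->2 ok
  [14] z  {1,2}  => 2  2->2 ok
  [15] z  {1,2}  => 1  2->1 ok
  [16] y  {3}  => 3  1->3 ok
  [17] x  {0}  => 0  3->0 ok
  [18] z  {1,2}  => 2  0->2 ok

0,2,1,1,1,1,1,3,0,3,0,2,2,2,2,1,3,0,2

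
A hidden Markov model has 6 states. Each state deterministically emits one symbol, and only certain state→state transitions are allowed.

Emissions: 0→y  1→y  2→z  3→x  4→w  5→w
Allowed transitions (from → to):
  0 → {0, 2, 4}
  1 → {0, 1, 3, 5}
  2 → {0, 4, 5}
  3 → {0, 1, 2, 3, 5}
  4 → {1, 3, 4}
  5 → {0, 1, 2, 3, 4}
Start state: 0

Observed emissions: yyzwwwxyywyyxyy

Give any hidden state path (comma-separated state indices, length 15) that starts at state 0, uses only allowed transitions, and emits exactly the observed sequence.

  t0 'y' -> {0,1}, take 0 (start)
  t1 'y' -> {0,1}, take 0 (0->0 ok)
  t2 'z' -> {2}, take 2 (0->2 ok)
  t3 'w' -> {4,5}, take 5 (2->5 ok)
  t4 'w' -> {4,5}, take 4 (5->4 ok)
  t5 'w' -> {4,5}, take 4 (4->4 ok)
  t6 'x' -> {3}, take 3 (4->3 ok)
  t7 'y' -> {0,1}, take 1 (3->1 ok)
  t8 'y' -> {0,1}, take 0 (1->0 ok)
  t9 'w' -> {4,5}, take 4 (0->4 ok)
  t10 'y' -> {0,1}, take 1 (4->1 ok)
  t11 'y' -> {0,1}, take 1 (1->1 ok)
  t12 'x' -> {3}, take 3 (1->3 ok)
  t13 'y' -> {0,1}, take 1 (3->1 ok)
  t14 'y' -> {0,1}, take 1 (1->1 ok)

0,0,2,5,4,4,3,1,0,4,1,1,3,1,1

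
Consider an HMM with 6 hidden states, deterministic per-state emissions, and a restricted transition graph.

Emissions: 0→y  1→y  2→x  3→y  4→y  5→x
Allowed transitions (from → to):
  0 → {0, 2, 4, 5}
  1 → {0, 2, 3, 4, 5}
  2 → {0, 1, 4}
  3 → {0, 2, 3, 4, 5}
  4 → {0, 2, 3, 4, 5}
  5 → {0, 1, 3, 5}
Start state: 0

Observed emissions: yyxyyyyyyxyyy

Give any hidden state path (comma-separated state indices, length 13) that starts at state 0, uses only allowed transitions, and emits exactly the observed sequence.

0,0,2,4,4,0,4,4,3,5,3,4,3

  0: obs=y cand={0,1,3,4} pick 0 [start]
  1: obs=y cand={0,1,3,4} pick 0 [0->0 ok]
  2: obs=x cand={2,5} pick 2 [0->2 ok]
  3: obs=y cand={0,1,3,4} pick 4 [2->4 ok]
  4: obs=y cand={0,1,3,4} pick 4 [4->4 ok]
  5: obs=y cand={0,1,3,4} pick 0 [4->0 ok]
  6: obs=y cand={0,1,3,4} pick 4 [0->4 ok]
  7: obs=y cand={0,1,3,4} pick 4 [4->4 ok]
  8: obs=y cand={0,1,3,4} pick 3 [4->3 ok]
  9: obs=x cand={2,5} pick 5 [3->5 ok]
  10: obs=y cand={0,1,3,4} pick 3 [5->3 ok]
  11: obs=y cand={0,1,3,4} pick 4 [3->4 ok]
  12: obs=y cand={0,1,3,4} pick 3 [4->3 ok]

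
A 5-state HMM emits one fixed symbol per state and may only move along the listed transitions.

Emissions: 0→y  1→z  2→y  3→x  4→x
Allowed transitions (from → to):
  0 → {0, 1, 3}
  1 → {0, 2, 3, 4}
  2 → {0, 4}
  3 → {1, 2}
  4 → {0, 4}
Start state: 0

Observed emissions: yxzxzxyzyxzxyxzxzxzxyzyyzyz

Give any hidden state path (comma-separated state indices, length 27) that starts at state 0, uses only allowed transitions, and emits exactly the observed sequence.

0,3,1,3,1,4,0,1,0,3,1,4,0,3,1,3,1,3,1,4,0,1,0,0,1,0,1

  0: obs=y cand={0,2} pick 0 [start]
  1: obs=x cand={3,4} pick 3 [0->3 ok]
  2: obs=z cand={1} pick 1 [3->1 ok]
  3: obs=x cand={3,4} pick 3 [1->3 ok]
  4: obs=z cand={1} pick 1 [3->1 ok]
  5: obs=x cand={3,4} pick 4 [1->4 ok]
  6: obs=y cand={0,2} pick 0 [4->0 ok]
  7: obs=z cand={1} pick 1 [0->1 ok]
  8: obs=y cand={0,2} pick 0 [1->0 ok]
  9: obs=x cand={3,4} pick 3 [0->3 ok]
  10: obs=z cand={1} pick 1 [3->1 ok]
  11: obs=x cand={3,4} pick 4 [1->4 ok]
  12: obs=y cand={0,2} pick 0 [4->0 ok]
  13: obs=x cand={3,4} pick 3 [0->3 ok]
  14: obs=z cand={1} pick 1 [3->1 ok]
  15: obs=x cand={3,4} pick 3 [1->3 ok]
  16: obs=z cand={1} pick 1 [3->1 ok]
  17: obs=x cand={3,4} pick 3 [1->3 ok]
  18: obs=z cand={1} pick 1 [3->1 ok]
  19: obs=x cand={3,4} pick 4 [1->4 ok]
  20: obs=y cand={0,2} pick 0 [4->0 ok]
  21: obs=z cand={1} pick 1 [0->1 ok]
  22: obs=y cand={0,2} pick 0 [1->0 ok]
  23: obs=y cand={0,2} pick 0 [0->0 ok]
  24: obs=z cand={1} pick 1 [0->1 ok]
  25: obs=y cand={0,2} pick 0 [1->0 ok]
  26: obs=z cand={1} pick 1 [0->1 ok]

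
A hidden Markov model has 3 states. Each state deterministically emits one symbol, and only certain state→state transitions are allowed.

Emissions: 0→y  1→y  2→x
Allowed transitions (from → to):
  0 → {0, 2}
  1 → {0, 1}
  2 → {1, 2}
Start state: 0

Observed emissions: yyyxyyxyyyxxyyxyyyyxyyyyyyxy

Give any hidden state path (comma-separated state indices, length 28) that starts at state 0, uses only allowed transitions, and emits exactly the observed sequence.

0,0,0,2,1,0,2,1,1,0,2,2,1,0,2,1,1,0,0,2,1,1,1,0,0,0,2,1

  t0 'y' -> {0,1}, take 0 (start)
  t1 'y' -> {0,1}, take 0 (0->0 ok)
  t2 'y' -> {0,1}, take 0 (0->0 ok)
  t3 'x' -> {2}, take 2 (0->2 ok)
  t4 'y' -> {0,1}, take 1 (2->1 ok)
  t5 'y' -> {0,1}, take 0 (1->0 ok)
  t6 'x' -> {2}, take 2 (0->2 ok)
  t7 'y' -> {0,1}, take 1 (2->1 ok)
  t8 'y' -> {0,1}, take 1 (1->1 ok)
  t9 'y' -> {0,1}, take 0 (1->0 ok)
  t10 'x' -> {2}, take 2 (0->2 ok)
  t11 'x' -> {2}, take 2 (2->2 ok)
  t12 'y' -> {0,1}, take 1 (2->1 ok)
  t13 'y' -> {0,1}, take 0 (1->0 ok)
  t14 'x' -> {2}, take 2 (0->2 ok)
  t15 'y' -> {0,1}, take 1 (2->1 ok)
  t16 'y' -> {0,1}, take 1 (1->1 ok)
  t17 'y' -> {0,1}, take 0 (1->0 ok)
  t18 'y' -> {0,1}, take 0 (0->0 ok)
  t19 'x' -> {2}, take 2 (0->2 ok)
  t20 'y' -> {0,1}, take 1 (2->1 ok)
  t21 'y' -> {0,1}, take 1 (1->1 ok)
  t22 'y' -> {0,1}, take 1 (1->1 ok)
  t23 'y' -> {0,1}, take 0 (1->0 ok)
  t24 'y' -> {0,1}, take 0 (0->0 ok)
  t25 'y' -> {0,1}, take 0 (0->0 ok)
  t26 'x' -> {2}, take 2 (0->2 ok)
  t27 'y' -> {0,1}, take 1 (2->1 ok)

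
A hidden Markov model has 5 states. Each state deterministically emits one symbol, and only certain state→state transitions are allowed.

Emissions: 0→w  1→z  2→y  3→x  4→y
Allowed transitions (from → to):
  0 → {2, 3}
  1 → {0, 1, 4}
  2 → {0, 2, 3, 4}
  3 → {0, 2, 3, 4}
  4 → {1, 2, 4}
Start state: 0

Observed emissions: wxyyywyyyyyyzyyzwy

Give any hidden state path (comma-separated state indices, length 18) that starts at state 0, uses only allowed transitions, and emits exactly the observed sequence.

0,3,4,2,2,0,2,4,2,2,4,4,1,4,4,1,0,2

  pos 0: w in {0}, choose 0; start
  pos 1: x in {3}, choose 3; 0->3 ok
  pos 2: y in {2,4}, choose 4; 3->4 ok
  pos 3: y in {2,4}, choose 2; 4->2 ok
  pos 4: y in {2,4}, choose 2; 2->2 ok
  pos 5: w in {0}, choose 0; 2->0 ok
  pos 6: y in {2,4}, choose 2; 0->2 ok
  pos 7: y in {2,4}, choose 4; 2->4 ok
  pos 8: y in {2,4}, choose 2; 4->2 ok
  pos 9: y in {2,4}, choose 2; 2->2 ok
  pos 10: y in {2,4}, choose 4; 2->4 ok
  pos 11: y in {2,4}, choose 4; 4->4 ok
  pos 12: z in {1}, choose 1; 4->1 ok
  pos 13: y in {2,4}, choose 4; 1->4 ok
  pos 14: y in {2,4}, choose 4; 4->4 ok
  pos 15: z in {1}, choose 1; 4->1 ok
  pos 16: w in {0}, choose 0; 1->0 ok
  pos 17: y in {2,4}, choose 2; 0->2 ok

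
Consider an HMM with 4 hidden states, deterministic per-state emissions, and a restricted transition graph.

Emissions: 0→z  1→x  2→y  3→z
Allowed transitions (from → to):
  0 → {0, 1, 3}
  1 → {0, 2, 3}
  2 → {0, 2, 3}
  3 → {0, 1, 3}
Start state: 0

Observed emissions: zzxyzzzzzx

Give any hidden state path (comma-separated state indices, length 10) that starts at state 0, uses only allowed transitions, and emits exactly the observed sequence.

  [0] z  {0,3}  => 0  start
  [1] z  {0,3}  => 0  0->0 ok
  [2] x  {1}  => 1  0->1 ok
  [3] y  {2}  => 2  1->2 ok
  [4] z  {0,3}  => 3  2->3 ok
  [5] z  {0,3}  => 3  3->3 ok
  [6] z  {0,3}  => 0  3->0 ok
  [7] z  {0,3}  => 0  0->0 ok
  [8] z  {0,3}  => 0  0->0 ok
  [9] x  {1}  => 1  0->1 ok

0,0,1,2,3,3,0,0,0,1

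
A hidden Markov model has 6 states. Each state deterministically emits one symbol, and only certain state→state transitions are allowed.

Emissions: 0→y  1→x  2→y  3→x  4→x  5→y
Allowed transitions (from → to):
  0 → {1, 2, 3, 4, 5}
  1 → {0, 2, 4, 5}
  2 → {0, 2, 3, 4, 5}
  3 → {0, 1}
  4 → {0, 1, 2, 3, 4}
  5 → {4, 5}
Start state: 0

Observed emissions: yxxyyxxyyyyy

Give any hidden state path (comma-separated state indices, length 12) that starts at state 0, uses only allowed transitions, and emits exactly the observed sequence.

0,3,1,5,5,4,3,0,5,5,5,5

  t0 'y' -> {0,2,5}, take 0 (start)
  t1 'x' -> {1,3,4}, take 3 (0->3 ok)
  t2 'x' -> {1,3,4}, take 1 (3->1 ok)
  t3 'y' -> {0,2,5}, take 5 (1->5 ok)
  t4 'y' -> {0,2,5}, take 5 (5->5 ok)
  t5 'x' -> {1,3,4}, take 4 (5->4 ok)
  t6 'x' -> {1,3,4}, take 3 (4->3 ok)
  t7 'y' -> {0,2,5}, take 0 (3->0 ok)
  t8 'y' -> {0,2,5}, take 5 (0->5 ok)
  t9 'y' -> {0,2,5}, take 5 (5->5 ok)
  t10 'y' -> {0,2,5}, take 5 (5->5 ok)
  t11 'y' -> {0,2,5}, take 5 (5->5 ok)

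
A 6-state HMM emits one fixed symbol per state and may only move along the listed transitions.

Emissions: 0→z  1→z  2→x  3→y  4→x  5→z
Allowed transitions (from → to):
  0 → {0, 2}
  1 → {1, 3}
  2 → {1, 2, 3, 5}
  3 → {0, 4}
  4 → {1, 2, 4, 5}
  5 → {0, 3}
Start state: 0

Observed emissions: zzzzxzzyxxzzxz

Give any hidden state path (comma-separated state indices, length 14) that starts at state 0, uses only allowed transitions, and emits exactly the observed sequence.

0,0,0,0,2,1,1,3,4,2,5,0,2,1

  [0] z  {0,1,5}  => 0  start
  [1] z  {0,1,5}  => 0  0->0 ok
  [2] z  {0,1,5}  => 0  0->0 ok
  [3] z  {0,1,5}  => 0  0->0 ok
  [4] x  {2,4}  => 2  0->2 ok
  [5] z  {0,1,5}  => 1  2->1 ok
  [6] z  {0,1,5}  => 1  1->1 ok
  [7] y  {3}  => 3  1->3 ok
  [8] x  {2,4}  => 4  3->4 ok
  [9] x  {2,4}  => 2  4->2 ok
  [10] z  {0,1,5}  => 5  2->5 ok
  [11] z  {0,1,5}  => 0  5->0 ok
  [12] x  {2,4}  => 2  0->2 ok
  [13] z  {0,1,5}  => 1  2->1 ok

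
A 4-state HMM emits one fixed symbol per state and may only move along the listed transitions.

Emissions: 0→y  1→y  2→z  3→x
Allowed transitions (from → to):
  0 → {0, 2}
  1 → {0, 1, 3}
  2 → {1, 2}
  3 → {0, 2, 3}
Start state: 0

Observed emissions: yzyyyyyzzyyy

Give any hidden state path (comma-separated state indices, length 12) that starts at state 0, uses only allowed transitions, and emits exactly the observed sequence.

  t0 'y' -> {0,1}, take 0 (start)
  t1 'z' -> {2}, take 2 (0->2 ok)
  t2 'y' -> {0,1}, take 1 (2->1 ok)
  t3 'y' -> {0,1}, take 1 (1->1 ok)
  t4 'y' -> {0,1}, take 0 (1->0 ok)
  t5 'y' -> {0,1}, take 0 (0->0 ok)
  t6 'y' -> {0,1}, take 0 (0->0 ok)
  t7 'z' -> {2}, take 2 (0->2 ok)
  t8 'z' -> {2}, take 2 (2->2 ok)
  t9 'y' -> {0,1}, take 1 (2->1 ok)
  t10 'y' -> {0,1}, take 1 (1->1 ok)
  t11 'y' -> {0,1}, take 0 (1->0 ok)

0,2,1,1,0,0,0,2,2,1,1,0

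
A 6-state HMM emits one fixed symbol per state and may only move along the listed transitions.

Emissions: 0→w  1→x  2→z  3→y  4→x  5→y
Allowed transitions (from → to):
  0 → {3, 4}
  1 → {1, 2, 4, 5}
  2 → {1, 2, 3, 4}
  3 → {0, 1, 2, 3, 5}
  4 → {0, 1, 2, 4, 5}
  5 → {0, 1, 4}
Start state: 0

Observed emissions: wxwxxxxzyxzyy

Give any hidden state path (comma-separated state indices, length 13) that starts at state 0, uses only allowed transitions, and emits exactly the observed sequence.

0,4,0,4,1,4,1,2,3,1,2,3,3

  [0] w  {0}  => 0  start
  [1] x  {1,4}  => 4  0->4 ok
  [2] w  {0}  => 0  4->0 ok
  [3] x  {1,4}  => 4  0->4 ok
  [4] x  {1,4}  => 1  4->1 ok
  [5] x  {1,4}  => 4  1->4 ok
  [6] x  {1,4}  => 1  4->1 ok
  [7] z  {2}  => 2  1->2 ok
  [8] y  {3,5}  => 3  2->3 ok
  [9] x  {1,4}  => 1  3->1 ok
  [10] z  {2}  => 2  1->2 ok
  [11] y  {3,5}  => 3  2->3 ok
  [12] y  {3,5}  => 3  3->3 ok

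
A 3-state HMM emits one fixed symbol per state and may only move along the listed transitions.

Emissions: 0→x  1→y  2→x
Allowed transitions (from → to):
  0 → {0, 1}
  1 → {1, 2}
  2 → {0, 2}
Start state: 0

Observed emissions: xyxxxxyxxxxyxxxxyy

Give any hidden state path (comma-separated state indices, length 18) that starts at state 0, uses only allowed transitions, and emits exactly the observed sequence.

0,1,2,2,2,0,1,2,2,0,0,1,2,0,0,0,1,1

  [0] x  {0,2}  => 0  start
  [1] y  {1}  => 1  0->1 ok
  [2] x  {0,2}  => 2  1->2 ok
  [3] x  {0,2}  => 2  2->2 ok
  [4] x  {0,2}  => 2  2->2 ok
  [5] x  {0,2}  => 0  2->0 ok
  [6] y  {1}  => 1  0->1 ok
  [7] x  {0,2}  => 2  1->2 ok
  [8] x  {0,2}  => 2  2->2 ok
  [9] x  {0,2}  => 0  2->0 ok
  [10] x  {0,2}  => 0  0->0 ok
  [11] y  {1}  => 1  0->1 ok
  [12] x  {0,2}  => 2  1->2 ok
  [13] x  {0,2}  => 0  2->0 ok
  [14] x  {0,2}  => 0  0->0 ok
  [15] x  {0,2}  => 0  0->0 ok
  [16] y  {1}  => 1  0->1 ok
  [17] y  {1}  => 1  1->1 ok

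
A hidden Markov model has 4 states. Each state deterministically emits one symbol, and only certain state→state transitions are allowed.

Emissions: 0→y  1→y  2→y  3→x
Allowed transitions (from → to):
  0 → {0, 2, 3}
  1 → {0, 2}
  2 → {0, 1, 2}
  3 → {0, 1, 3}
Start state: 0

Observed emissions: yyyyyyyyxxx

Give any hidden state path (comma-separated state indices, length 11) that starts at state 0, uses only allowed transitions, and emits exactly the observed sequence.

  0: obs=y cand={0,1,2} pick 0 [start]
  1: obs=y cand={0,1,2} pick 2 [0->2 ok]
  2: obs=y cand={0,1,2} pick 0 [2->0 ok]
  3: obs=y cand={0,1,2} pick 2 [0->2 ok]
  4: obs=y cand={0,1,2} pick 1 [2->1 ok]
  5: obs=y cand={0,1,2} pick 0 [1->0 ok]
  6: obs=y cand={0,1,2} pick 0 [0->0 ok]
  7: obs=y cand={0,1,2} pick 0 [0->0 ok]
  8: obs=x cand={3} pick 3 [0->3 ok]
  9: obs=x cand={3} pick 3 [3->3 ok]
  10: obs=x cand={3} pick 3 [3->3 ok]

0,2,0,2,1,0,0,0,3,3,3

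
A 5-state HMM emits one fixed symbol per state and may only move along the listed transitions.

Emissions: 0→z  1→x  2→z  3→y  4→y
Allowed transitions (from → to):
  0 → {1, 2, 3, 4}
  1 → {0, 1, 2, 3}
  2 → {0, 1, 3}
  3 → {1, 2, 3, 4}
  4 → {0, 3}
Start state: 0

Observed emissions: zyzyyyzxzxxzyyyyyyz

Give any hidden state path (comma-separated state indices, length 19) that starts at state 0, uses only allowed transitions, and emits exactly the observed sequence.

0,4,0,3,4,3,2,1,2,1,1,0,4,3,3,4,3,4,0

  t0 'z' -> {0,2}, take 0 (start)
  t1 'y' -> {3,4}, take 4 (0->4 ok)
  t2 'z' -> {0,2}, take 0 (4->0 ok)
  t3 'y' -> {3,4}, take 3 (0->3 ok)
  t4 'y' -> {3,4}, take 4 (3->4 ok)
  t5 'y' -> {3,4}, take 3 (4->3 ok)
  t6 'z' -> {0,2}, take 2 (3->2 ok)
  t7 'x' -> {1}, take 1 (2->1 ok)
  t8 'z' -> {0,2}, take 2 (1->2 ok)
  t9 'x' -> {1}, take 1 (2->1 ok)
  t10 'x' -> {1}, take 1 (1->1 ok)
  t11 'z' -> {0,2}, take 0 (1->0 ok)
  t12 'y' -> {3,4}, take 4 (0->4 ok)
  t13 'y' -> {3,4}, take 3 (4->3 ok)
  t14 'y' -> {3,4}, take 3 (3->3 ok)
  t15 'y' -> {3,4}, take 4 (3->4 ok)
  t16 'y' -> {3,4}, take 3 (4->3 ok)
  t17 'y' -> {3,4}, take 4 (3->4 ok)
  t18 'z' -> {0,2}, take 0 (4->0 ok)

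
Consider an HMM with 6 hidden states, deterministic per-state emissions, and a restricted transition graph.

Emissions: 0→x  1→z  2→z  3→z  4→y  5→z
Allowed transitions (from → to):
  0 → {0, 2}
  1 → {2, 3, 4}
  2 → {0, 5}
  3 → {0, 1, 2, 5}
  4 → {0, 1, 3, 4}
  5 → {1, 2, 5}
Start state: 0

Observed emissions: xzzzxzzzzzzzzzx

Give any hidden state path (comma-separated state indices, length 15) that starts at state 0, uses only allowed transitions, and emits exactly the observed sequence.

  t0 'x' -> {0}, take 0 (start)
  t1 'z' -> {1,2,3,5}, take 2 (0->2 ok)
  t2 'z' -> {1,2,3,5}, take 5 (2->5 ok)
  t3 'z' -> {1,2,3,5}, take 2 (5->2 ok)
  t4 'x' -> {0}, take 0 (2->0 ok)
  t5 'z' -> {1,2,3,5}, take 2 (0->2 ok)
  t6 'z' -> {1,2,3,5}, take 5 (2->5 ok)
  t7 'z' -> {1,2,3,5}, take 5 (5->5 ok)
  t8 'z' -> {1,2,3,5}, take 1 (5->1 ok)
  t9 'z' -> {1,2,3,5}, take 2 (1->2 ok)
  t10 'z' -> {1,2,3,5}, take 5 (2->5 ok)
  t11 'z' -> {1,2,3,5}, take 5 (5->5 ok)
  t12 'z' -> {1,2,3,5}, take 1 (5->1 ok)
  t13 'z' -> {1,2,3,5}, take 2 (1->2 ok)
  t14 'x' -> {0}, take 0 (2->0 ok)

0,2,5,2,0,2,5,5,1,2,5,5,1,2,0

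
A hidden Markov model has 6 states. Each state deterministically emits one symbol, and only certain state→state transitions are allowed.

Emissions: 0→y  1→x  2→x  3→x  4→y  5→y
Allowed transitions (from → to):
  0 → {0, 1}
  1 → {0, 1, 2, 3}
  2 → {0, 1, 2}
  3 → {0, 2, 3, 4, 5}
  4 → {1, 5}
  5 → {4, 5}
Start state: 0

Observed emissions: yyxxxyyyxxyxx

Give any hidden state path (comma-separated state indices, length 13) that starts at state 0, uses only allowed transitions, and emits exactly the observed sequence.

  [0] y  {0,4,5}  => 0  start
  [1] y  {0,4,5}  => 0  0->0 ok
  [2] x  {1,2,3}  => 1  0->1 ok
  [3] x  {1,2,3}  => 2  1->2 ok
  [4] x  {1,2,3}  => 1  2->1 ok
  [5] y  {0,4,5}  => 0  1->0 ok
  [6] y  {0,4,5}  => 0  0->0 ok
  [7] y  {0,4,5}  => 0  0->0 ok
  [8] x  {1,2,3}  => 1  0->1 ok
  [9] x  {1,2,3}  => 3  1->3 ok
  [10] y  {0,4,5}  => 0  3->0 ok
  [11] x  {1,2,3}  => 1  0->1 ok
  [12] x  {1,2,3}  => 2  1->2 ok

0,0,1,2,1,0,0,0,1,3,0,1,2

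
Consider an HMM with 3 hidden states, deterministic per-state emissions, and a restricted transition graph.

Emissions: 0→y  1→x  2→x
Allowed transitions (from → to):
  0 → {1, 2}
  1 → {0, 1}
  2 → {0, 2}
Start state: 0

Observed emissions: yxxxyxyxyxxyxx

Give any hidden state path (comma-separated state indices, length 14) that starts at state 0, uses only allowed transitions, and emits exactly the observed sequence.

0,1,1,1,0,1,0,1,0,1,1,0,2,2

  [0] y  {0}  => 0  start
  [1] x  {1,2}  => 1  0->1 ok
  [2] x  {1,2}  => 1  1->1 ok
  [3] x  {1,2}  => 1  1->1 ok
  [4] y  {0}  => 0  1->0 ok
  [5] x  {1,2}  => 1  0->1 ok
  [6] y  {0}  => 0  1->0 ok
  [7] x  {1,2}  => 1  0->1 ok
  [8] y  {0}  => 0  1->0 ok
  [9] x  {1,2}  => 1  0->1 ok
  [10] x  {1,2}  => 1  1->1 ok
  [11] y  {0}  => 0  1->0 ok
  [12] x  {1,2}  => 2  0->2 ok
  [13] x  {1,2}  => 2  2->2 ok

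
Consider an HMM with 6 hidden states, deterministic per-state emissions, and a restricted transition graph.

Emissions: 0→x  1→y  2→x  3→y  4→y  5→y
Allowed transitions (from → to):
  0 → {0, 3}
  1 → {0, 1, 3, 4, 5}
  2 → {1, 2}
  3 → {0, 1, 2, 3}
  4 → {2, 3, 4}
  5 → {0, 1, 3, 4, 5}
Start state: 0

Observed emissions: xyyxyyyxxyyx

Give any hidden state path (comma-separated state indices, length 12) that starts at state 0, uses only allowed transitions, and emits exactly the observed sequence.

  t0 'x' -> {0,2}, take 0 (start)
  t1 'y' -> {1,3,4,5}, take 3 (0->3 ok)
  t2 'y' -> {1,3,4,5}, take 3 (3->3 ok)
  t3 'x' -> {0,2}, take 2 (3->2 ok)
  t4 'y' -> {1,3,4,5}, take 1 (2->1 ok)
  t5 'y' -> {1,3,4,5}, take 4 (1->4 ok)
  t6 'y' -> {1,3,4,5}, take 3 (4->3 ok)
  t7 'x' -> {0,2}, take 2 (3->2 ok)
  t8 'x' -> {0,2}, take 2 (2->2 ok)
  t9 'y' -> {1,3,4,5}, take 1 (2->1 ok)
  t10 'y' -> {1,3,4,5}, take 3 (1->3 ok)
  t11 'x' -> {0,2}, take 2 (3->2 ok)

0,3,3,2,1,4,3,2,2,1,3,2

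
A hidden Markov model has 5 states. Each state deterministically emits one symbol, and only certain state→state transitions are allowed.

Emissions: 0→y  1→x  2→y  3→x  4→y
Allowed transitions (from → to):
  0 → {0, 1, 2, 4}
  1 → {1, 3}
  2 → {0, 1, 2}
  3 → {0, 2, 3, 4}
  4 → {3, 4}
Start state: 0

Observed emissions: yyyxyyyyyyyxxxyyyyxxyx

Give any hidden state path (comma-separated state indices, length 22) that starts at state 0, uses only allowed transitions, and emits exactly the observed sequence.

  0: obs=y cand={0,2,4} pick 0 [start]
  1: obs=y cand={0,2,4} pick 4 [0->4 ok]
  2: obs=y cand={0,2,4} pick 4 [4->4 ok]
  3: obs=x cand={1,3} pick 3 [4->3 ok]
  4: obs=y cand={0,2,4} pick 2 [3->2 ok]
  5: obs=y cand={0,2,4} pick 2 [2->2 ok]
  6: obs=y cand={0,2,4} pick 2 [2->2 ok]
  7: obs=y cand={0,2,4} pick 2 [2->2 ok]
  8: obs=y cand={0,2,4} pick 0 [2->0 ok]
  9: obs=y cand={0,2,4} pick 0 [0->0 ok]
  10: obs=y cand={0,2,4} pick 0 [0->0 ok]
  11: obs=x cand={1,3} pick 1 [0->1 ok]
  12: obs=x cand={1,3} pick 3 [1->3 ok]
  13: obs=x cand={1,3} pick 3 [3->3 ok]
  14: obs=y cand={0,2,4} pick 4 [3->4 ok]
  15: obs=y cand={0,2,4} pick 4 [4->4 ok]
  16: obs=y cand={0,2,4} pick 4 [4->4 ok]
  17: obs=y cand={0,2,4} pick 4 [4->4 ok]
  18: obs=x cand={1,3} pick 3 [4->3 ok]
  19: obs=x cand={1,3} pick 3 [3->3 ok]
  20: obs=y cand={0,2,4} pick 4 [3->4 ok]
  21: obs=x cand={1,3} pick 3 [4->3 ok]

0,4,4,3,2,2,2,2,0,0,0,1,3,3,4,4,4,4,3,3,4,3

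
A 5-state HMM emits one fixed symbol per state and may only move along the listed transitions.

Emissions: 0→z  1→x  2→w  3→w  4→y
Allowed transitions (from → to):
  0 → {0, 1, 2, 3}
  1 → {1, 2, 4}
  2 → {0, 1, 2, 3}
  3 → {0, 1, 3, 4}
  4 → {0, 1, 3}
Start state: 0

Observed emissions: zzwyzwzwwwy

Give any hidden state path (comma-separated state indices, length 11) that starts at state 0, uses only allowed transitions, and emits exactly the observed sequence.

0,0,3,4,0,2,0,2,3,3,4

  pos 0: z in {0}, choose 0; start
  pos 1: z in {0}, choose 0; 0->0 ok
  pos 2: w in {2,3}, choose 3; 0->3 ok
  pos 3: y in {4}, choose 4; 3->4 ok
  pos 4: z in {0}, choose 0; 4->0 ok
  pos 5: w in {2,3}, choose 2; 0->2 ok
  pos 6: z in {0}, choose 0; 2->0 ok
  pos 7: w in {2,3}, choose 2; 0->2 ok
  pos 8: w in {2,3}, choose 3; 2->3 ok
  pos 9: w in {2,3}, choose 3; 3->3 ok
  pos 10: y in {4}, choose 4; 3->4 ok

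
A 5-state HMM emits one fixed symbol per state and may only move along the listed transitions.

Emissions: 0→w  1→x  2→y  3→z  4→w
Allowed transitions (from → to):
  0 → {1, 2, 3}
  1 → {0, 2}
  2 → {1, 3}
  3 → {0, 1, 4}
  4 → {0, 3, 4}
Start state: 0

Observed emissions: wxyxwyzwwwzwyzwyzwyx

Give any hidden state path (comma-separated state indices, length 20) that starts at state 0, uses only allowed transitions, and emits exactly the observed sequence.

0,1,2,1,0,2,3,4,4,4,3,0,2,3,0,2,3,0,2,1

  0: obs=w cand={0,4} pick 0 [start]
  1: obs=x cand={1} pick 1 [0->1 ok]
  2: obs=y cand={2} pick 2 [1->2 ok]
  3: obs=x cand={1} pick 1 [2->1 ok]
  4: obs=w cand={0,4} pick 0 [1->0 ok]
  5: obs=y cand={2} pick 2 [0->2 ok]
  6: obs=z cand={3} pick 3 [2->3 ok]
  7: obs=w cand={0,4} pick 4 [3->4 ok]
  8: obs=w cand={0,4} pick 4 [4->4 ok]
  9: obs=w cand={0,4} pick 4 [4->4 ok]
  10: obs=z cand={3} pick 3 [4->3 ok]
  11: obs=w cand={0,4} pick 0 [3->0 ok]
  12: obs=y cand={2} pick 2 [0->2 ok]
  13: obs=z cand={3} pick 3 [2->3 ok]
  14: obs=w cand={0,4} pick 0 [3->0 ok]
  15: obs=y cand={2} pick 2 [0->2 ok]
  16: obs=z cand={3} pick 3 [2->3 ok]
  17: obs=w cand={0,4} pick 0 [3->0 ok]
  18: obs=y cand={2} pick 2 [0->2 ok]
  19: obs=x cand={1} pick 1 [2->1 ok]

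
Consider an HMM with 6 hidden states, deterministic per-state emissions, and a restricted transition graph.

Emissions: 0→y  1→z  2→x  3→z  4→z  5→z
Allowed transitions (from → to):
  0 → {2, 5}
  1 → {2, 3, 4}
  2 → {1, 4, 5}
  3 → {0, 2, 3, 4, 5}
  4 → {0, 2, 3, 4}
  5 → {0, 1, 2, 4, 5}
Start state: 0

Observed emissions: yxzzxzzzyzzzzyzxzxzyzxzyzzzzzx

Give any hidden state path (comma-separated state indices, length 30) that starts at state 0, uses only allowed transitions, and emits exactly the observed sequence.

0,2,1,3,2,1,3,3,0,5,4,3,5,0,5,2,1,2,4,0,5,2,4,0,5,1,3,5,1,2

  pos 0: y in {0}, choose 0; start
  pos 1: x in {2}, choose 2; 0->2 ok
  pos 2: z in {1,3,4,5}, choose 1; 2->1 ok
  pos 3: z in {1,3,4,5}, choose 3; 1->3 ok
  pos 4: x in {2}, choose 2; 3->2 ok
  pos 5: z in {1,3,4,5}, choose 1; 2->1 ok
  pos 6: z in {1,3,4,5}, choose 3; 1->3 ok
  pos 7: z in {1,3,4,5}, choose 3; 3->3 ok
  pos 8: y in {0}, choose 0; 3->0 ok
  pos 9: z in {1,3,4,5}, choose 5; 0->5 ok
  pos 10: z in {1,3,4,5}, choose 4; 5->4 ok
  pos 11: z in {1,3,4,5}, choose 3; 4->3 ok
  pos 12: z in {1,3,4,5}, choose 5; 3->5 ok
  pos 13: y in {0}, choose 0; 5->0 ok
  pos 14: z in {1,3,4,5}, choose 5; 0->5 ok
  pos 15: x in {2}, choose 2; 5->2 ok
  pos 16: z in {1,3,4,5}, choose 1; 2->1 ok
  pos 17: x in {2}, choose 2; 1->2 ok
  pos 18: z in {1,3,4,5}, choose 4; 2->4 ok
  pos 19: y in {0}, choose 0; 4->0 ok
  pos 20: z in {1,3,4,5}, choose 5; 0->5 ok
  pos 21: x in {2}, choose 2; 5->2 ok
  pos 22: z in {1,3,4,5}, choose 4; 2->4 ok
  pos 23: y in {0}, choose 0; 4->0 ok
  pos 24: z in {1,3,4,5}, choose 5; 0->5 ok
  pos 25: z in {1,3,4,5}, choose 1; 5->1 ok
  pos 26: z in {1,3,4,5}, choose 3; 1->3 ok
  pos 27: z in {1,3,4,5}, choose 5; 3->5 ok
  pos 28: z in {1,3,4,5}, choose 1; 5->1 ok
  pos 29: x in {2}, choose 2; 1->2 ok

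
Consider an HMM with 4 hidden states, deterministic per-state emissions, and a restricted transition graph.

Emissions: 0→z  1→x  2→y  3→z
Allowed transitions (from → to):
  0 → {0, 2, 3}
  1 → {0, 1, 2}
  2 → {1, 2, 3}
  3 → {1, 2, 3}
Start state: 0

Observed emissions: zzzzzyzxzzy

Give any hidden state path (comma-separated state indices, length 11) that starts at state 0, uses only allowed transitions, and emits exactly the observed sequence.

0,0,3,3,3,2,3,1,0,0,2

  0: obs=z cand={0,3} pick 0 [start]
  1: obs=z cand={0,3} pick 0 [0->0 ok]
  2: obs=z cand={0,3} pick 3 [0->3 ok]
  3: obs=z cand={0,3} pick 3 [3->3 ok]
  4: obs=z cand={0,3} pick 3 [3->3 ok]
  5: obs=y cand={2} pick 2 [3->2 ok]
  6: obs=z cand={0,3} pick 3 [2->3 ok]
  7: obs=x cand={1} pick 1 [3->1 ok]
  8: obs=z cand={0,3} pick 0 [1->0 ok]
  9: obs=z cand={0,3} pick 0 [0->0 ok]
  10: obs=y cand={2} pick 2 [0->2 ok]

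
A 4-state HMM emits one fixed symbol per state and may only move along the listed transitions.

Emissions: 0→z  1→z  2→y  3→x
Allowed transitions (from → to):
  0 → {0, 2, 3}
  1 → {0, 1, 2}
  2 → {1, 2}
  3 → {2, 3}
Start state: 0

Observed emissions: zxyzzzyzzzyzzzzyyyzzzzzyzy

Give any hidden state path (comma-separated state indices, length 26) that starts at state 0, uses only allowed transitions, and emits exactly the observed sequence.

  0: obs=z cand={0,1} pick 0 [start]
  1: obs=x cand={3} pick 3 [0->3 ok]
  2: obs=y cand={2} pick 2 [3->2 ok]
  3: obs=z cand={0,1} pick 1 [2->1 ok]
  4: obs=z cand={0,1} pick 1 [1->1 ok]
  5: obs=z cand={0,1} pick 1 [1->1 ok]
  6: obs=y cand={2} pick 2 [1->2 ok]
  7: obs=z cand={0,1} pick 1 [2->1 ok]
  8: obs=z cand={0,1} pick 1 [1->1 ok]
  9: obs=z cand={0,1} pick 0 [1->0 ok]
  10: obs=y cand={2} pick 2 [0->2 ok]
  11: obs=z cand={0,1} pick 1 [2->1 ok]
  12: obs=z cand={0,1} pick 1 [1->1 ok]
  13: obs=z cand={0,1} pick 0 [1->0 ok]
  14: obs=z cand={0,1} pick 0 [0->0 ok]
  15: obs=y cand={2} pick 2 [0->2 ok]
  16: obs=y cand={2} pick 2 [2->2 ok]
  17: obs=y cand={2} pick 2 [2->2 ok]
  18: obs=z cand={0,1} pick 1 [2->1 ok]
  19: obs=z cand={0,1} pick 1 [1->1 ok]
  20: obs=z cand={0,1} pick 1 [1->1 ok]
  21: obs=z cand={0,1} pick 0 [1->0 ok]
  22: obs=z cand={0,1} pick 0 [0->0 ok]
  23: obs=y cand={2} pick 2 [0->2 ok]
  24: obs=z cand={0,1} pick 1 [2->1 ok]
  25: obs=y cand={2} pick 2 [1->2 ok]

0,3,2,1,1,1,2,1,1,0,2,1,1,0,0,2,2,2,1,1,1,0,0,2,1,2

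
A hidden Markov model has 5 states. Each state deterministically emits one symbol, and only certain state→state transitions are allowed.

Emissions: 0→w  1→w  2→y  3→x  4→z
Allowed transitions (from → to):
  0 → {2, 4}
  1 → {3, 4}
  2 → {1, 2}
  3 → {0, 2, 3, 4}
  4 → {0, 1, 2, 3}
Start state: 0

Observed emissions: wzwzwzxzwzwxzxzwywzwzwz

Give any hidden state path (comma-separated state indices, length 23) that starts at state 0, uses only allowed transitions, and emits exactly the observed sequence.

0,4,1,4,0,4,3,4,0,4,1,3,4,3,4,0,2,1,4,1,4,1,4

  0: obs=w cand={0,1} pick 0 [start]
  1: obs=z cand={4} pick 4 [0->4 ok]
  2: obs=w cand={0,1} pick 1 [4->1 ok]
  3: obs=z cand={4} pick 4 [1->4 ok]
  4: obs=w cand={0,1} pick 0 [4->0 ok]
  5: obs=z cand={4} pick 4 [0->4 ok]
  6: obs=x cand={3} pick 3 [4->3 ok]
  7: obs=z cand={4} pick 4 [3->4 ok]
  8: obs=w cand={0,1} pick 0 [4->0 ok]
  9: obs=z cand={4} pick 4 [0->4 ok]
  10: obs=w cand={0,1} pick 1 [4->1 ok]
  11: obs=x cand={3} pick 3 [1->3 ok]
  12: obs=z cand={4} pick 4 [3->4 ok]
  13: obs=x cand={3} pick 3 [4->3 ok]
  14: obs=z cand={4} pick 4 [3->4 ok]
  15: obs=w cand={0,1} pick 0 [4->0 ok]
  16: obs=y cand={2} pick 2 [0->2 ok]
  17: obs=w cand={0,1} pick 1 [2->1 ok]
  18: obs=z cand={4} pick 4 [1->4 ok]
  19: obs=w cand={0,1} pick 1 [4->1 ok]
  20: obs=z cand={4} pick 4 [1->4 ok]
  21: obs=w cand={0,1} pick 1 [4->1 ok]
  22: obs=z cand={4} pick 4 [1->4 ok]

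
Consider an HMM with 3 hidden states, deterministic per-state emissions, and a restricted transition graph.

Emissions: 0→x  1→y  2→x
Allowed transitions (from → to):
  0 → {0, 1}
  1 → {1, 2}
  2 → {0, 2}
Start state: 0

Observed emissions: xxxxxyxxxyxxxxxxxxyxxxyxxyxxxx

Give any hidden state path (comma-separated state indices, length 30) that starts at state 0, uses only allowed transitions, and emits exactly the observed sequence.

  pos 0: x in {0,2}, choose 0; start
  pos 1: x in {0,2}, choose 0; 0->0 ok
  pos 2: x in {0,2}, choose 0; 0->0 ok
  pos 3: x in {0,2}, choose 0; 0->0 ok
  pos 4: x in {0,2}, choose 0; 0->0 ok
  pos 5: y in {1}, choose 1; 0->1 ok
  pos 6: x in {0,2}, choose 2; 1->2 ok
  pos 7: x in {0,2}, choose 0; 2->0 ok
  pos 8: x in {0,2}, choose 0; 0->0 ok
  pos 9: y in {1}, choose 1; 0->1 ok
  pos 10: x in {0,2}, choose 2; 1->2 ok
  pos 11: x in {0,2}, choose 2; 2->2 ok
  pos 12: x in {0,2}, choose 2; 2->2 ok
  pos 13: x in {0,2}, choose 2; 2->2 ok
  pos 14: x in {0,2}, choose 2; 2->2 ok
  pos 15: x in {0,2}, choose 0; 2->0 ok
  pos 16: x in {0,2}, choose 0; 0->0 ok
  pos 17: x in {0,2}, choose 0; 0->0 ok
  pos 18: y in {1}, choose 1; 0->1 ok
  pos 19: x in {0,2}, choose 2; 1->2 ok
  pos 20: x in {0,2}, choose 0; 2->0 ok
  pos 21: x in {0,2}, choose 0; 0->0 ok
  pos 22: y in {1}, choose 1; 0->1 ok
  pos 23: x in {0,2}, choose 2; 1->2 ok
  pos 24: x in {0,2}, choose 0; 2->0 ok
  pos 25: y in {1}, choose 1; 0->1 ok
  pos 26: x in {0,2}, choose 2; 1->2 ok
  pos 27: x in {0,2}, choose 2; 2->2 ok
  pos 28: x in {0,2}, choose 2; 2->2 ok
  pos 29: x in {0,2}, choose 2; 2->2 ok

0,0,0,0,0,1,2,0,0,1,2,2,2,2,2,0,0,0,1,2,0,0,1,2,0,1,2,2,2,2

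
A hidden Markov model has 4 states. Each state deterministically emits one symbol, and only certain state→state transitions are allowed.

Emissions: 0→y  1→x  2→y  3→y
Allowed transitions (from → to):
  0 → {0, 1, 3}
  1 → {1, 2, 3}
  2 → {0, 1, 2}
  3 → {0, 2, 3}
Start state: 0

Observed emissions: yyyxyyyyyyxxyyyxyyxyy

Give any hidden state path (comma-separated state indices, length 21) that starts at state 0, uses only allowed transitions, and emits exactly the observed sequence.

  t0 'y' -> {0,2,3}, take 0 (start)
  t1 'y' -> {0,2,3}, take 3 (0->3 ok)
  t2 'y' -> {0,2,3}, take 0 (3->0 ok)
  t3 'x' -> {1}, take 1 (0->1 ok)
  t4 'y' -> {0,2,3}, take 3 (1->3 ok)
  t5 'y' -> {0,2,3}, take 3 (3->3 ok)
  t6 'y' -> {0,2,3}, take 3 (3->3 ok)
  t7 'y' -> {0,2,3}, take 3 (3->3 ok)
  t8 'y' -> {0,2,3}, take 2 (3->2 ok)
  t9 'y' -> {0,2,3}, take 2 (2->2 ok)
  t10 'x' -> {1}, take 1 (2->1 ok)
  t11 'x' -> {1}, take 1 (1->1 ok)
  t12 'y' -> {0,2,3}, take 3 (1->3 ok)
  t13 'y' -> {0,2,3}, take 3 (3->3 ok)
  t14 'y' -> {0,2,3}, take 0 (3->0 ok)
  t15 'x' -> {1}, take 1 (0->1 ok)
  t16 'y' -> {0,2,3}, take 2 (1->2 ok)
  t17 'y' -> {0,2,3}, take 2 (2->2 ok)
  t18 'x' -> {1}, take 1 (2->1 ok)
  t19 'y' -> {0,2,3}, take 3 (1->3 ok)
  t20 'y' -> {0,2,3}, take 3 (3->3 ok)

0,3,0,1,3,3,3,3,2,2,1,1,3,3,0,1,2,2,1,3,3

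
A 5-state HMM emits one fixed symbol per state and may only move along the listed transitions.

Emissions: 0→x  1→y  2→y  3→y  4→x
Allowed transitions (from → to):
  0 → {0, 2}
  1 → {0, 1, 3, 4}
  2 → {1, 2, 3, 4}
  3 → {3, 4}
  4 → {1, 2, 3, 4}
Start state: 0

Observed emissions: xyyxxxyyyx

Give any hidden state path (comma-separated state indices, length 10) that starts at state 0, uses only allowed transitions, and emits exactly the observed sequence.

0,2,1,4,4,4,3,3,3,4

  t0 'x' -> {0,4}, take 0 (start)
  t1 'y' -> {1,2,3}, take 2 (0->2 ok)
  t2 'y' -> {1,2,3}, take 1 (2->1 ok)
  t3 'x' -> {0,4}, take 4 (1->4 ok)
  t4 'x' -> {0,4}, take 4 (4->4 ok)
  t5 'x' -> {0,4}, take 4 (4->4 ok)
  t6 'y' -> {1,2,3}, take 3 (4->3 ok)
  t7 'y' -> {1,2,3}, take 3 (3->3 ok)
  t8 'y' -> {1,2,3}, take 3 (3->3 ok)
  t9 'x' -> {0,4}, take 4 (3->4 ok)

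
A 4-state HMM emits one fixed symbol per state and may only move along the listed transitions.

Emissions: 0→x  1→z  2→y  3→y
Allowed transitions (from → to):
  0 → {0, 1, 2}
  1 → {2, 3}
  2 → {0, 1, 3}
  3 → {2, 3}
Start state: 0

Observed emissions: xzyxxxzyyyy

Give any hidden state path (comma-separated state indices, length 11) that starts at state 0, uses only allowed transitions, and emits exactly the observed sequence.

0,1,2,0,0,0,1,3,3,3,3

  [0] x  {0}  => 0  start
  [1] z  {1}  => 1  0->1 ok
  [2] y  {2,3}  => 2  1->2 ok
  [3] x  {0}  => 0  2->0 ok
  [4] x  {0}  => 0  0->0 ok
  [5] x  {0}  => 0  0->0 ok
  [6] z  {1}  => 1  0->1 ok
  [7] y  {2,3}  => 3  1->3 ok
  [8] y  {2,3}  => 3  3->3 ok
  [9] y  {2,3}  => 3  3->3 ok
  [10] y  {2,3}  => 3  3->3 ok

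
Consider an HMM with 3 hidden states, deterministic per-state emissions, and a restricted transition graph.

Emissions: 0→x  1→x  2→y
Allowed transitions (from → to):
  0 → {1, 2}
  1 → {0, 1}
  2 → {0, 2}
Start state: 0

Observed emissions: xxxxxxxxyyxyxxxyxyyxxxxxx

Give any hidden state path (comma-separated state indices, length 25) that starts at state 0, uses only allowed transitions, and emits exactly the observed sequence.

  0: obs=x cand={0,1} pick 0 [start]
  1: obs=x cand={0,1} pick 1 [0->1 ok]
  2: obs=x cand={0,1} pick 0 [1->0 ok]
  3: obs=x cand={0,1} pick 1 [0->1 ok]
  4: obs=x cand={0,1} pick 1 [1->1 ok]
  5: obs=x cand={0,1} pick 1 [1->1 ok]
  6: obs=x cand={0,1} pick 1 [1->1 ok]
  7: obs=x cand={0,1} pick 0 [1->0 ok]
  8: obs=y cand={2} pick 2 [0->2 ok]
  9: obs=y cand={2} pick 2 [2->2 ok]
  10: obs=x cand={0,1} pick 0 [2->0 ok]
  11: obs=y cand={2} pick 2 [0->2 ok]
  12: obs=x cand={0,1} pick 0 [2->0 ok]
  13: obs=x cand={0,1} pick 1 [0->1 ok]
  14: obs=x cand={0,1} pick 0 [1->0 ok]
  15: obs=y cand={2} pick 2 [0->2 ok]
  16: obs=x cand={0,1} pick 0 [2->0 ok]
  17: obs=y cand={2} pick 2 [0->2 ok]
  18: obs=y cand={2} pick 2 [2->2 ok]
  19: obs=x cand={0,1} pick 0 [2->0 ok]
  20: obs=x cand={0,1} pick 1 [0->1 ok]
  21: obs=x cand={0,1} pick 0 [1->0 ok]
  22: obs=x cand={0,1} pick 1 [0->1 ok]
  23: obs=x cand={0,1} pick 1 [1->1 ok]
  24: obs=x cand={0,1} pick 0 [1->0 ok]

0,1,0,1,1,1,1,0,2,2,0,2,0,1,0,2,0,2,2,0,1,0,1,1,0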